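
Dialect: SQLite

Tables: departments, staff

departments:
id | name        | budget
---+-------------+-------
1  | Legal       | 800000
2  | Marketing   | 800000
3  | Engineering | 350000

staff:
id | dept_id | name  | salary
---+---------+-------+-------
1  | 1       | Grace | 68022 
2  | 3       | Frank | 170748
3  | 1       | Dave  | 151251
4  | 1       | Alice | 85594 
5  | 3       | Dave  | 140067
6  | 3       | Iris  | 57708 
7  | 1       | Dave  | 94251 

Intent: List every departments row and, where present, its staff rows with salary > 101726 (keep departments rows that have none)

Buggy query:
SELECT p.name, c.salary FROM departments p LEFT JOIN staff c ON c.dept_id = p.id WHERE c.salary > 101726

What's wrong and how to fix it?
Bug: Filtering c.salary in WHERE discards the NULL rows produced by LEFT JOIN, turning it into an inner join

Fix: Put 'c.salary > 101726' in the JOIN's ON clause instead of WHERE

Corrected query:
SELECT p.name, c.salary FROM departments p LEFT JOIN staff c ON c.dept_id = p.id AND c.salary > 101726

Result:
name        | salary
------------+-------
Legal       | 151251
Marketing   | NULL  
Engineering | 140067
Engineering | 170748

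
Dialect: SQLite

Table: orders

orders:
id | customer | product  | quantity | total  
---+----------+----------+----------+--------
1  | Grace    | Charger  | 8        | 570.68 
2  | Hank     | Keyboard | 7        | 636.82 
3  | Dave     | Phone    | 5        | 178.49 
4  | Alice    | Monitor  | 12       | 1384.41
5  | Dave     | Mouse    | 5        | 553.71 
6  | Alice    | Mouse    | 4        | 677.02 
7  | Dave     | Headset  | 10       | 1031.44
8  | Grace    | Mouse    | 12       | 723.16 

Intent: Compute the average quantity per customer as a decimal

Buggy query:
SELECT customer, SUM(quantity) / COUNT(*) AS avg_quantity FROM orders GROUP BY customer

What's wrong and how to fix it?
Bug: Both operands are integers, so '/' performs integer division and truncates

Fix: Multiply by 1.0 (or CAST to REAL) to force floating-point division

Corrected query:
SELECT customer, SUM(quantity) * 1.0 / COUNT(*) AS avg_quantity FROM orders GROUP BY customer

Result:
customer | avg_quantity
---------+-------------
Alice    | 8           
Dave     | 6.666667    
Grace    | 10          
Hank     | 7           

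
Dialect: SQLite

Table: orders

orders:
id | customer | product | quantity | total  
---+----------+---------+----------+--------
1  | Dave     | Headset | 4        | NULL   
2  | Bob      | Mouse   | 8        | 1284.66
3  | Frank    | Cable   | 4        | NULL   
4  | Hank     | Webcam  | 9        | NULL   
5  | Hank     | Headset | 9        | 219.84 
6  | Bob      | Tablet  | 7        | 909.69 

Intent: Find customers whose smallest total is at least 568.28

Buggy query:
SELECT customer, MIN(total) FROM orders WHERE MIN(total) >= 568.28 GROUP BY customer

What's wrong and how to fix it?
Bug: MIN() in WHERE is a misuse of aggregate

Fix: Use HAVING for the per-group MIN condition

Corrected query:
SELECT customer, MIN(total) FROM orders GROUP BY customer HAVING MIN(total) >= 568.28

Result:
customer | MIN(total)
---------+-----------
Bob      | 909.69    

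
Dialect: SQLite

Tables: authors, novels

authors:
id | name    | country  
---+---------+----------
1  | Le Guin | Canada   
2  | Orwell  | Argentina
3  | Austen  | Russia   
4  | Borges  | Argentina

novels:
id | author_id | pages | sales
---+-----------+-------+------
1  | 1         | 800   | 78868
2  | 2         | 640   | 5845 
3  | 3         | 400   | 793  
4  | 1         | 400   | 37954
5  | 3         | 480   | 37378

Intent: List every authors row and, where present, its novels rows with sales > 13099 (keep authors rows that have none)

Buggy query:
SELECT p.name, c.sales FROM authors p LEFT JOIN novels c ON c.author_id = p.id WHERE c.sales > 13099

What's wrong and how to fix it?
Bug: A WHERE condition on the right-hand table after LEFT JOIN drops unmatched parents

Fix: Put 'c.sales > 13099' in the JOIN's ON clause instead of WHERE

Corrected query:
SELECT p.name, c.sales FROM authors p LEFT JOIN novels c ON c.author_id = p.id AND c.sales > 13099

Result:
name    | sales
--------+------
Le Guin | 37954
Le Guin | 78868
Orwell  | NULL 
Austen  | 37378
Borges  | NULL 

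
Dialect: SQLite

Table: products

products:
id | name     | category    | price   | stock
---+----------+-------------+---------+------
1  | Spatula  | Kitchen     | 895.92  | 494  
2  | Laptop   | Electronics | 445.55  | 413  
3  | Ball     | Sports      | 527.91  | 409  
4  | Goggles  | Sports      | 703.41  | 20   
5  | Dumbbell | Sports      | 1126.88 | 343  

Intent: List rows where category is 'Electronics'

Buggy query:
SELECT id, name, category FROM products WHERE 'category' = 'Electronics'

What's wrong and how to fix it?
Bug: Single quotes denote string literals in SQL; the column name is being compared as a constant string

Fix: Reference the column as category without single quotes

Corrected query:
SELECT id, name, category FROM products WHERE category = 'Electronics'

Result:
id | name   | category   
---+--------+------------
2  | Laptop | Electronics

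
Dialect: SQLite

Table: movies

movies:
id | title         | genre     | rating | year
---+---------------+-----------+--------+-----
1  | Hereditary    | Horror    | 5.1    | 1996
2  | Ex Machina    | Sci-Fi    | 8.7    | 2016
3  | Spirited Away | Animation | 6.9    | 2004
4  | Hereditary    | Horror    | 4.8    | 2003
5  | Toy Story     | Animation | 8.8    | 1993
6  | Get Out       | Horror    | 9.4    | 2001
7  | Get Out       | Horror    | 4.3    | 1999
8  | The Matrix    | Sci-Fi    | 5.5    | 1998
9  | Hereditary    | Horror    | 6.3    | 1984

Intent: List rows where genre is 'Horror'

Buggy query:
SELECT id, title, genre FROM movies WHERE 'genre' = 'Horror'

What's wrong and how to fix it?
Bug: 'genre' in single quotes is a string literal, not the column; the comparison is literal-vs-literal and never true

Fix: Reference the column as genre without single quotes

Corrected query:
SELECT id, title, genre FROM movies WHERE genre = 'Horror'

Result:
id | title      | genre 
---+------------+-------
1  | Hereditary | Horror
4  | Hereditary | Horror
6  | Get Out    | Horror
7  | Get Out    | Horror
9  | Hereditary | Horror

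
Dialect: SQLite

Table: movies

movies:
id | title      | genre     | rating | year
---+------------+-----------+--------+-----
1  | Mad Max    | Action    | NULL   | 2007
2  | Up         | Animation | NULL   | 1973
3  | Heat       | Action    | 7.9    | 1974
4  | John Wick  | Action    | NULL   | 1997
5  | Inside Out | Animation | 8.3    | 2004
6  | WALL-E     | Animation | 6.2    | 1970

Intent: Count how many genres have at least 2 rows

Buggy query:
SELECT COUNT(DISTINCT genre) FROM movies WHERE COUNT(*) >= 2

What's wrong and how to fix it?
Bug: COUNT(*) cannot appear in WHERE; the per-group count doesn't exist yet

Fix: Use a subquery that GROUPs and filters with HAVING, then count its rows

Corrected query:
SELECT COUNT(*) FROM (SELECT genre FROM movies GROUP BY genre HAVING COUNT(*) >= 2)

Result:
COUNT(*)
--------
2       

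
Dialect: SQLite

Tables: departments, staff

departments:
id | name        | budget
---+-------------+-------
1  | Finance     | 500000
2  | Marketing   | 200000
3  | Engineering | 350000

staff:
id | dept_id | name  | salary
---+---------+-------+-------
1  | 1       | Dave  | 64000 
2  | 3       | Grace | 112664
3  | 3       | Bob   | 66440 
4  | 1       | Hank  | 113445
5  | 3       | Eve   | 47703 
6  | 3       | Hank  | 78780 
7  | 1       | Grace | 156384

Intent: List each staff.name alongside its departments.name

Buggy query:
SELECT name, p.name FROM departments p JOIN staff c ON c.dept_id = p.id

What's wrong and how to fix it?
Bug: 'name' exists in both joined tables, so the database can't tell which one is meant

Fix: Qualify the column with its table alias (c.name)

Corrected query:
SELECT c.name, p.name FROM departments p JOIN staff c ON c.dept_id = p.id

Result:
name  | name       
------+------------
Dave  | Finance    
Grace | Engineering
Bob   | Engineering
Hank  | Finance    
Eve   | Engineering
Hank  | Engineering
Grace | Finance    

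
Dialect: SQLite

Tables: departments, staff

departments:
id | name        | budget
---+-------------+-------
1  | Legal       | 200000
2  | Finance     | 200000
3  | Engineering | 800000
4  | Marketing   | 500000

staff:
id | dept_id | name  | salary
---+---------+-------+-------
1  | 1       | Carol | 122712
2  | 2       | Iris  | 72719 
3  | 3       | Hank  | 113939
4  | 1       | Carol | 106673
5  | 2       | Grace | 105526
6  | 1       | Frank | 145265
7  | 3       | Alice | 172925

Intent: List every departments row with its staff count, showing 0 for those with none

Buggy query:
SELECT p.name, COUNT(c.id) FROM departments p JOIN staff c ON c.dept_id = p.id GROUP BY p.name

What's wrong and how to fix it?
Bug: INNER JOIN drops departments rows that have no matching staff rows

Fix: Switch to LEFT JOIN to retain unmatched parent rows

Corrected query:
SELECT p.name, COUNT(c.id) FROM departments p LEFT JOIN staff c ON c.dept_id = p.id GROUP BY p.name

Result:
name        | COUNT(c.id)
------------+------------
Engineering | 2          
Finance     | 2          
Legal       | 3          
Marketing   | 0          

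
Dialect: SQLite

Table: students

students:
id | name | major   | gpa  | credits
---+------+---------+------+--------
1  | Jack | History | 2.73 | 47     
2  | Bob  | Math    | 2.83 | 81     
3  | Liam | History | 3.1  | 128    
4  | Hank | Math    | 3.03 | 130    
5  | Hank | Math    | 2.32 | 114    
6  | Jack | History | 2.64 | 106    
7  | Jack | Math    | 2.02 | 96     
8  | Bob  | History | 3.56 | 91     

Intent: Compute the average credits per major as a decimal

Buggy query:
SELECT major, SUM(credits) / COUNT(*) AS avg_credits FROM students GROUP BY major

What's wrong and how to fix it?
Bug: Both operands are integers, so '/' performs integer division and truncates

Fix: Cast one side to REAL so the division keeps the fractional part

Corrected query:
SELECT major, SUM(credits) * 1.0 / COUNT(*) AS avg_credits FROM students GROUP BY major

Result:
major   | avg_credits
--------+------------
History | 93         
Math    | 105.25     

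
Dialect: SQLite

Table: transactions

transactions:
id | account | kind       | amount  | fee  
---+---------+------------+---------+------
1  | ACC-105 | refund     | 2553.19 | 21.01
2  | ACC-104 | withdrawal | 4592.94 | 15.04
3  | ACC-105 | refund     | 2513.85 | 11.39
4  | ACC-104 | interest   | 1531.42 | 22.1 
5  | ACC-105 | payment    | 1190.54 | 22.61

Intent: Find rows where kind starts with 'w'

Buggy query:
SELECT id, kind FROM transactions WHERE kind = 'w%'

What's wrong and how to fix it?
Bug: '=' compares the literal string including the % character; pattern matching needs LIKE

Fix: Replace '=' with LIKE so 'w%' is treated as a pattern

Corrected query:
SELECT id, kind FROM transactions WHERE kind LIKE 'w%'

Result:
id | kind      
---+-----------
2  | withdrawal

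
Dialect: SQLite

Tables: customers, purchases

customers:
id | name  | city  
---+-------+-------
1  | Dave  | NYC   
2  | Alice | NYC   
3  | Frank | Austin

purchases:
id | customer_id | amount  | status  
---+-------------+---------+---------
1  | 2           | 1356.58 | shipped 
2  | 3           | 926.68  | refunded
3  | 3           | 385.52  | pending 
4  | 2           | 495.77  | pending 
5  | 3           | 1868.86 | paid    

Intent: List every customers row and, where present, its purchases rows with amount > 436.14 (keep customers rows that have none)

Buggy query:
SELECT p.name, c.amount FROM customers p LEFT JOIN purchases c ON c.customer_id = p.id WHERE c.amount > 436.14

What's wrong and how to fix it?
Bug: A WHERE condition on the right-hand table after LEFT JOIN drops unmatched parents

Fix: Move the right-table condition into the ON clause so unmatched parents are kept

Corrected query:
SELECT p.name, c.amount FROM customers p LEFT JOIN purchases c ON c.customer_id = p.id AND c.amount > 436.14

Result:
name  | amount 
------+--------
Dave  | NULL   
Alice | 495.77 
Alice | 1356.58
Frank | 926.68 
Frank | 1868.86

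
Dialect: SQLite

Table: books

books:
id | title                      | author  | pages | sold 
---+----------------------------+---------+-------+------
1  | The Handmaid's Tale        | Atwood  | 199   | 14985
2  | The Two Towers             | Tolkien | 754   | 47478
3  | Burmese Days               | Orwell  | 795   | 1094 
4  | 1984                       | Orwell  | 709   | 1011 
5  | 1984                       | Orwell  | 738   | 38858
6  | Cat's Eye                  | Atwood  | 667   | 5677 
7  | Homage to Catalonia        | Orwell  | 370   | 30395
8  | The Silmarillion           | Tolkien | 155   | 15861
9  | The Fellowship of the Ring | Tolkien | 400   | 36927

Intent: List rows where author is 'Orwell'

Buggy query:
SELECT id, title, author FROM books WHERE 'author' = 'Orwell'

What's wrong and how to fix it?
Bug: 'author' in single quotes is a string literal, not the column; the comparison is literal-vs-literal and never true

Fix: Reference the column as author without single quotes

Corrected query:
SELECT id, title, author FROM books WHERE author = 'Orwell'

Result:
id | title               | author
---+---------------------+-------
3  | Burmese Days        | Orwell
4  | 1984                | Orwell
5  | 1984                | Orwell
7  | Homage to Catalonia | Orwell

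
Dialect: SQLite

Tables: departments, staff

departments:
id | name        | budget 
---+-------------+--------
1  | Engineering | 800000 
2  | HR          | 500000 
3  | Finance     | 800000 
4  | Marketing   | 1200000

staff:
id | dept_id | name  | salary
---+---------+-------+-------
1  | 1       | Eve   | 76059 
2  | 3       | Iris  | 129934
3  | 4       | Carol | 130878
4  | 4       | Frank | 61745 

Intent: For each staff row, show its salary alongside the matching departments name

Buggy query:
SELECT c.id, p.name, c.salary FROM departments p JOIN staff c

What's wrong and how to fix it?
Bug: JOIN with no ON clause produces a cartesian product; every staff row pairs with every departments row

Fix: Specify the join condition linking the foreign key to the parent id

Corrected query:
SELECT c.id, p.name, c.salary FROM departments p JOIN staff c ON c.dept_id = p.id

Result:
id | name        | salary
---+-------------+-------
1  | Engineering | 76059 
2  | Finance     | 129934
3  | Marketing   | 130878
4  | Marketing   | 61745 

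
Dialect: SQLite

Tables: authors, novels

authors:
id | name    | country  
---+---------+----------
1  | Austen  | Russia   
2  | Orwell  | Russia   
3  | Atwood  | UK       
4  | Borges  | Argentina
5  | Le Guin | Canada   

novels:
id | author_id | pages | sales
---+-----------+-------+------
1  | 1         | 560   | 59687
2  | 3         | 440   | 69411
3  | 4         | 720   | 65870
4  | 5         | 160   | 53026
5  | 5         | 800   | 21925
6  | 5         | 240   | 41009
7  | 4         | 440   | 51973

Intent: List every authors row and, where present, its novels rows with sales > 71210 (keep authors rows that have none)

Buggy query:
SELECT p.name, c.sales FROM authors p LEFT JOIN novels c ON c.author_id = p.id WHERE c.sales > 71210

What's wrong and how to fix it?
Bug: Filtering c.sales in WHERE discards the NULL rows produced by LEFT JOIN, turning it into an inner join

Fix: Move the right-table condition into the ON clause so unmatched parents are kept

Corrected query:
SELECT p.name, c.sales FROM authors p LEFT JOIN novels c ON c.author_id = p.id AND c.sales > 71210

Result:
name    | sales
--------+------
Austen  | NULL 
Orwell  | NULL 
Atwood  | NULL 
Borges  | NULL 
Le Guin | NULL 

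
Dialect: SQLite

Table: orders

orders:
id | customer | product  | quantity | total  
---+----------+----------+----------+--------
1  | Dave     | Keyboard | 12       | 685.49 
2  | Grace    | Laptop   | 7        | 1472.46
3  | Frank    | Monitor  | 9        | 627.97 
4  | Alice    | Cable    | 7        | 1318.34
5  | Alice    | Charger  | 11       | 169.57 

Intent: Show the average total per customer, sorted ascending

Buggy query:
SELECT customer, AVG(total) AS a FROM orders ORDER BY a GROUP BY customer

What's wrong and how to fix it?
Bug: GROUP BY must precede ORDER BY

Fix: Reorder: SELECT … FROM … GROUP BY … ORDER BY …

Corrected query:
SELECT customer, AVG(total) AS a FROM orders GROUP BY customer ORDER BY a

Result:
customer | a      
---------+--------
Frank    | 627.97 
Dave     | 685.49 
Alice    | 743.955
Grace    | 1472.46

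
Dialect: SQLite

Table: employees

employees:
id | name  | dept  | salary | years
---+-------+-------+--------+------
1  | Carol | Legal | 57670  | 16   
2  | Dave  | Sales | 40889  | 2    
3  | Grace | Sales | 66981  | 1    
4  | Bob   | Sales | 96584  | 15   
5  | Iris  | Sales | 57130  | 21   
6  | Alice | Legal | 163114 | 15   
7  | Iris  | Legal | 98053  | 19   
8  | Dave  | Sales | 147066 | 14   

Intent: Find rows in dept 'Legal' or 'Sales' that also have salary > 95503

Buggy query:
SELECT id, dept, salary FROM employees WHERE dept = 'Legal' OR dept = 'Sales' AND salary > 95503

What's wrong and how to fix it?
Bug: AND binds tighter than OR, so this parses as dept = 'Legal' OR (dept = 'Sales' AND salary > 95503)

Fix: Add parentheses around the OR so the AND applies to both alternatives

Corrected query:
SELECT id, dept, salary FROM employees WHERE (dept = 'Legal' OR dept = 'Sales') AND salary > 95503

Result:
id | dept  | salary
---+-------+-------
4  | Sales | 96584 
6  | Legal | 163114
7  | Legal | 98053 
8  | Sales | 147066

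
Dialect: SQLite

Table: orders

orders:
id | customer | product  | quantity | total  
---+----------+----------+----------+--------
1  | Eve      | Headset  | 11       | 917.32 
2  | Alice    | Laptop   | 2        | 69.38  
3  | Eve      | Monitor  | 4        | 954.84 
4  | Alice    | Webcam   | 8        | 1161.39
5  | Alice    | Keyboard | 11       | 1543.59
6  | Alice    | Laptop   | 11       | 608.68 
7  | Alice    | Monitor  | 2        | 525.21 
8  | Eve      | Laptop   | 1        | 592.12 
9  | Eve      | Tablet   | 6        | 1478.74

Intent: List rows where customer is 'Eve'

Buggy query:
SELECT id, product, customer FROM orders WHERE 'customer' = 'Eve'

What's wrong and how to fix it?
Bug: Single quotes denote string literals in SQL; the column name is being compared as a constant string

Fix: Reference the column as customer without single quotes

Corrected query:
SELECT id, product, customer FROM orders WHERE customer = 'Eve'

Result:
id | product | customer
---+---------+---------
1  | Headset | Eve     
3  | Monitor | Eve     
8  | Laptop  | Eve     
9  | Tablet  | Eve     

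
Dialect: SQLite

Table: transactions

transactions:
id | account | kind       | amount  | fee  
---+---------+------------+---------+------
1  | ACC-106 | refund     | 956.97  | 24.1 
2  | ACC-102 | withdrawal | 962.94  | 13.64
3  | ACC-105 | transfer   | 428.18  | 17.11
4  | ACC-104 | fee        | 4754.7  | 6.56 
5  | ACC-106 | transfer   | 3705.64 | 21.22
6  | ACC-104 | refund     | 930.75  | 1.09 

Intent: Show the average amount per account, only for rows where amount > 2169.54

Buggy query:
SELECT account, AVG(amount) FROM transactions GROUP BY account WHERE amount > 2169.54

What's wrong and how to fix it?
Bug: WHERE cannot follow GROUP BY

Fix: Move the WHERE clause before GROUP BY

Corrected query:
SELECT account, AVG(amount) FROM transactions WHERE amount > 2169.54 GROUP BY account

Result:
account | AVG(amount)
--------+------------
ACC-104 | 4754.7     
ACC-106 | 3705.64    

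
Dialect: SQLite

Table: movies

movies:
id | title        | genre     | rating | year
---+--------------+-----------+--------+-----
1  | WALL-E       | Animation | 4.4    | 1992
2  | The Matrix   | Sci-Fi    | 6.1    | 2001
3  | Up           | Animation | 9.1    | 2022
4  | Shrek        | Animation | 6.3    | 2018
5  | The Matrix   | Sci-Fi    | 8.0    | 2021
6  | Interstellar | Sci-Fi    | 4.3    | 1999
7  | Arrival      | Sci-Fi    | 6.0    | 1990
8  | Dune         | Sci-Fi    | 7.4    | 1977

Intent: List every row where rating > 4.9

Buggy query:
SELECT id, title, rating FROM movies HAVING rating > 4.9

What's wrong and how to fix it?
Bug: HAVING filters the output of aggregation, but this query has no GROUP BY and no aggregate functions, so SQLite rejects it (HAVING clause on a non-aggregate query); the condition here is per row

Fix: Use WHERE for row-level filtering

Corrected query:
SELECT id, title, rating FROM movies WHERE rating > 4.9

Result:
id | title      | rating
---+------------+-------
2  | The Matrix | 6.1   
3  | Up         | 9.1   
4  | Shrek      | 6.3   
5  | The Matrix | 8     
7  | Arrival    | 6     
8  | Dune       | 7.4   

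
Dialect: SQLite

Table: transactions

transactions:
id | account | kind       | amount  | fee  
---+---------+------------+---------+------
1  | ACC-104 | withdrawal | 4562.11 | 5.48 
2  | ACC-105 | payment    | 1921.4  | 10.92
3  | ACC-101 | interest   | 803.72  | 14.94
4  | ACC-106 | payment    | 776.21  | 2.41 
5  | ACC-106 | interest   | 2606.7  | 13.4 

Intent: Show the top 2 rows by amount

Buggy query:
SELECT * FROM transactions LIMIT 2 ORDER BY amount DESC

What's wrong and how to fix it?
Bug: ORDER BY cannot follow LIMIT; LIMIT is the final clause

Fix: Sort with ORDER BY, then apply LIMIT

Corrected query:
SELECT * FROM transactions ORDER BY amount DESC LIMIT 2

Result:
id | account | kind       | amount  | fee 
---+---------+------------+---------+-----
1  | ACC-104 | withdrawal | 4562.11 | 5.48
5  | ACC-106 | interest   | 2606.7  | 13.4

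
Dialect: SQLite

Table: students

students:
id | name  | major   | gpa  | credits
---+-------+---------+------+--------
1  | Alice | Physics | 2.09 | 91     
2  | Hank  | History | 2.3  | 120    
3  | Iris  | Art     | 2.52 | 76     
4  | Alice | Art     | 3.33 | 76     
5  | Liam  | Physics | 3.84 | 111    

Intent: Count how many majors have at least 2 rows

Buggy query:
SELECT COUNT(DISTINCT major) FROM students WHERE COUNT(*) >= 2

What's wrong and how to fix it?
Bug: COUNT(*) cannot appear in WHERE; the per-group count doesn't exist yet

Fix: Use a subquery that GROUPs and filters with HAVING, then count its rows

Corrected query:
SELECT COUNT(*) FROM (SELECT major FROM students GROUP BY major HAVING COUNT(*) >= 2)

Result:
COUNT(*)
--------
2       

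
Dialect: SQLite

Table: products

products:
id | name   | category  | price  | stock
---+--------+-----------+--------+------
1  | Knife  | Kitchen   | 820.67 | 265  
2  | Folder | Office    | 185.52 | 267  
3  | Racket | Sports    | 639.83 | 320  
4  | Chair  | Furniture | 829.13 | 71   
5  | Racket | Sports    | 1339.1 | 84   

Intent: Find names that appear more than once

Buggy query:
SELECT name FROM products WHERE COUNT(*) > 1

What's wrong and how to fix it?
Bug: WHERE can't reference COUNT(*); aggregates are computed after WHERE

Fix: Group first, then use HAVING for the count condition

Corrected query:
SELECT name FROM products GROUP BY name HAVING COUNT(*) > 1

Result:
name  
------
Racket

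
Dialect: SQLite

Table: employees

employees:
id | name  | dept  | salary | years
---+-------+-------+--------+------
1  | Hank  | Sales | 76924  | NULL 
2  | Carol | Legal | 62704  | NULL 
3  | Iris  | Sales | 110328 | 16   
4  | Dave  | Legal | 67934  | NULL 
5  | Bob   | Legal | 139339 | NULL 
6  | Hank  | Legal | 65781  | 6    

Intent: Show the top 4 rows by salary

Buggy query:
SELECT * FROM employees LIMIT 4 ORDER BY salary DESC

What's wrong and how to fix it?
Bug: ORDER BY cannot follow LIMIT; LIMIT is the final clause

Fix: Sort with ORDER BY, then apply LIMIT

Corrected query:
SELECT * FROM employees ORDER BY salary DESC LIMIT 4

Result:
id | name | dept  | salary | years
---+------+-------+--------+------
5  | Bob  | Legal | 139339 | NULL 
3  | Iris | Sales | 110328 | 16   
1  | Hank | Sales | 76924  | NULL 
4  | Dave | Legal | 67934  | NULL 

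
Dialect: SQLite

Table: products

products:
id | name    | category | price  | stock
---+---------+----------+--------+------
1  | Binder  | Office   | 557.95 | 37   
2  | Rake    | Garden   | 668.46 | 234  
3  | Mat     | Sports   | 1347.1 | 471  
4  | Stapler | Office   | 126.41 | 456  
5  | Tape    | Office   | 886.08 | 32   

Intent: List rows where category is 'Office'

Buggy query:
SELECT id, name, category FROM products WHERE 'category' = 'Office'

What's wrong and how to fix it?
Bug: Single quotes denote string literals in SQL; the column name is being compared as a constant string

Fix: Remove the quotes around the column name (or use double quotes for an identifier)

Corrected query:
SELECT id, name, category FROM products WHERE category = 'Office'

Result:
id | name    | category
---+---------+---------
1  | Binder  | Office  
4  | Stapler | Office  
5  | Tape    | Office  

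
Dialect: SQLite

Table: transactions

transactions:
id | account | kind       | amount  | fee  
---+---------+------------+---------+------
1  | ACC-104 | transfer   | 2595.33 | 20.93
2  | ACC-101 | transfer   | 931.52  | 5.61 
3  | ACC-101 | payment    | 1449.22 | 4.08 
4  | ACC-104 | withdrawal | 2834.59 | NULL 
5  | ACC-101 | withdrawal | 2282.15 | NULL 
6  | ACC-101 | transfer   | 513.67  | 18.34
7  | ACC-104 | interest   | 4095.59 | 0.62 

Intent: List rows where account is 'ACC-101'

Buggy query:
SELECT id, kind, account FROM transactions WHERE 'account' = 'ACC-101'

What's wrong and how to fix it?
Bug: 'account' in single quotes is a string literal, not the column; the comparison is literal-vs-literal and never true

Fix: Remove the quotes around the column name (or use double quotes for an identifier)

Corrected query:
SELECT id, kind, account FROM transactions WHERE account = 'ACC-101'

Result:
id | kind       | account
---+------------+--------
2  | transfer   | ACC-101
3  | payment    | ACC-101
5  | withdrawal | ACC-101
6  | transfer   | ACC-101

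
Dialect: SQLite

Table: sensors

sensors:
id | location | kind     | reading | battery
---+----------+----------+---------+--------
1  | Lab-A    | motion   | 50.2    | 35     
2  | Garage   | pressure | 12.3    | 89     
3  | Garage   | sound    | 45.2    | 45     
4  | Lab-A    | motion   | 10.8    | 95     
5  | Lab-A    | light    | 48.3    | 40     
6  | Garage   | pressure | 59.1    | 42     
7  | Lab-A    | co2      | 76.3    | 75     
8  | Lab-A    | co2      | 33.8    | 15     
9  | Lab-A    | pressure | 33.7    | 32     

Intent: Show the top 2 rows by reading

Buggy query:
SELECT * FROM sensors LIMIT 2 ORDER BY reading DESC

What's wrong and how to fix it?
Bug: LIMIT must come after ORDER BY

Fix: Swap the clauses: ORDER BY first, then LIMIT

Corrected query:
SELECT * FROM sensors ORDER BY reading DESC LIMIT 2

Result:
id | location | kind     | reading | battery
---+----------+----------+---------+--------
7  | Lab-A    | co2      | 76.3    | 75     
6  | Garage   | pressure | 59.1    | 42     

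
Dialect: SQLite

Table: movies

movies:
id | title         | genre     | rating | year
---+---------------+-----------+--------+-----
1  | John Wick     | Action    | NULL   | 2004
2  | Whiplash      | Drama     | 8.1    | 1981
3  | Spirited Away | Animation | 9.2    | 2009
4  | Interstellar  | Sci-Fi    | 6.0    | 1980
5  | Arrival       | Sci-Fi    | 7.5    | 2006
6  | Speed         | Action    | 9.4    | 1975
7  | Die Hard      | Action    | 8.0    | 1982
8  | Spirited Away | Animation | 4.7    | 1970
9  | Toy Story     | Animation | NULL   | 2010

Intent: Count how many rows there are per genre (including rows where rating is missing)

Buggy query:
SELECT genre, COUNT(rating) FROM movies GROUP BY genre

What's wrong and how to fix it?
Bug: COUNT(rating) skips NULLs, so groups with missing rating are undercounted

Fix: Use COUNT(*) to count all rows regardless of NULL

Corrected query:
SELECT genre, COUNT(*) FROM movies GROUP BY genre

Result:
genre     | COUNT(*)
----------+---------
Action    | 3       
Animation | 3       
Drama     | 1       
Sci-Fi    | 2       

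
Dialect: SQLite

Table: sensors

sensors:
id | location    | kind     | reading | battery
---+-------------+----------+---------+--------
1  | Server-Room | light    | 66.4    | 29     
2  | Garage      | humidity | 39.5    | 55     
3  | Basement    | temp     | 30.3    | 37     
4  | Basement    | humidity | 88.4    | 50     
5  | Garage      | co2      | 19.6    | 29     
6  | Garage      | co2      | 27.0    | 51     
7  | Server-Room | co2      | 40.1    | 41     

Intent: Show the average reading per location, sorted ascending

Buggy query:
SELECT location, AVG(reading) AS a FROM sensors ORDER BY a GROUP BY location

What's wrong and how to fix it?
Bug: GROUP BY must precede ORDER BY

Fix: Move ORDER BY to the end, after GROUP BY

Corrected query:
SELECT location, AVG(reading) AS a FROM sensors GROUP BY location ORDER BY a

Result:
location    | a    
------------+------
Garage      | 28.7 
Server-Room | 53.25
Basement    | 59.35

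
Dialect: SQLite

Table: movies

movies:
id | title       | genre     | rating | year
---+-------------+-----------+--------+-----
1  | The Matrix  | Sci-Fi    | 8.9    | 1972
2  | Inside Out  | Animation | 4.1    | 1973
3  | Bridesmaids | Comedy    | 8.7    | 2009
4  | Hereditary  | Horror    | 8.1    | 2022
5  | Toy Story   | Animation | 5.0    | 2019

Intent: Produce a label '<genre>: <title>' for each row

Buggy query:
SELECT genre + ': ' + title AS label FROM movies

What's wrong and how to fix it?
Bug: SQLite uses || for string concatenation; + coerces text to numbers (yielding 0)

Fix: Replace + with || to concatenate text

Corrected query:
SELECT genre || ': ' || title AS label FROM movies

Result:
label                
---------------------
Sci-Fi: The Matrix   
Animation: Inside Out
Comedy: Bridesmaids  
Horror: Hereditary   
Animation: Toy Story 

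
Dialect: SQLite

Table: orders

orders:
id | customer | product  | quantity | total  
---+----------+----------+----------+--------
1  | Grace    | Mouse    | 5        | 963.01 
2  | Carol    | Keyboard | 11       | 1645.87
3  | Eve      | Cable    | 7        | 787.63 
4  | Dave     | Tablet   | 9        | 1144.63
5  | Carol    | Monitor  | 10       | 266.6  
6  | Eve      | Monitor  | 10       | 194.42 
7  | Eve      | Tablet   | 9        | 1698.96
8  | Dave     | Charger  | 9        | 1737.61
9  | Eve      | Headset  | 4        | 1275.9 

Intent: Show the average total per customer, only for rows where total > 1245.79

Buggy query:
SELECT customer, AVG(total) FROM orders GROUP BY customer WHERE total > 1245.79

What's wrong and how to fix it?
Bug: WHERE cannot follow GROUP BY

Fix: Move the WHERE clause before GROUP BY

Corrected query:
SELECT customer, AVG(total) FROM orders WHERE total > 1245.79 GROUP BY customer

Result:
customer | AVG(total)
---------+-----------
Carol    | 1645.87   
Dave     | 1737.61   
Eve      | 1487.43   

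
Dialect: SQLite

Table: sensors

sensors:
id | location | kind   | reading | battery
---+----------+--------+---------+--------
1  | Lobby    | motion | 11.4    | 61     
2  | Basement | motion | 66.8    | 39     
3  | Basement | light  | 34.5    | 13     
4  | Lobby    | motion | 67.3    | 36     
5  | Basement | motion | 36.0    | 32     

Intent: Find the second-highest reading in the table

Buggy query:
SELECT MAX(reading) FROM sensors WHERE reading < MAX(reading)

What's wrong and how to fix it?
Bug: MAX(reading) on the right of the comparison is an aggregate-in-WHERE error

Fix: Put the inner MAX in a scalar subquery

Corrected query:
SELECT MAX(reading) FROM sensors WHERE reading < (SELECT MAX(reading) FROM sensors)

Result:
MAX(reading)
------------
66.8        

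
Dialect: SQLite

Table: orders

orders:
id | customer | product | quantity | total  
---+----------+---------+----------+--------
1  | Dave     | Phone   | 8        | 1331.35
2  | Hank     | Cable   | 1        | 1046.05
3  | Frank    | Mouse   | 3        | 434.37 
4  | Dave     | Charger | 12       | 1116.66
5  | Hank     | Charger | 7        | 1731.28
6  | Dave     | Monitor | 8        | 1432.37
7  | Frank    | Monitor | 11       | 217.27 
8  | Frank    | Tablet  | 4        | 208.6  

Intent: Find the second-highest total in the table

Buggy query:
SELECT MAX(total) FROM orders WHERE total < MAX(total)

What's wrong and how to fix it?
Bug: The inner MAX is an aggregate inside WHERE, which is not allowed

Fix: Put the inner MAX in a scalar subquery

Corrected query:
SELECT MAX(total) FROM orders WHERE total < (SELECT MAX(total) FROM orders)

Result:
MAX(total)
----------
1432.37   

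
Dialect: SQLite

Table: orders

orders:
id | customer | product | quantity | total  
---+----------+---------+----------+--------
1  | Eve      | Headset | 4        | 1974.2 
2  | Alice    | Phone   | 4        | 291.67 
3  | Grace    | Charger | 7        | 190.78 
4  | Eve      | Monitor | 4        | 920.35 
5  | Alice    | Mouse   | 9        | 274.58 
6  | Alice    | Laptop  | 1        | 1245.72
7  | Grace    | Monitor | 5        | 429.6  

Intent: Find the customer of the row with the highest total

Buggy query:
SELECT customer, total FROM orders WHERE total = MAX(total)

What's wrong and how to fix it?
Bug: MAX(total) is an aggregate and cannot be used directly in WHERE

Fix: Use a subquery: WHERE total = (SELECT MAX(total) FROM orders)

Corrected query:
SELECT customer, total FROM orders WHERE total = (SELECT MAX(total) FROM orders)

Result:
customer | total 
---------+-------
Eve      | 1974.2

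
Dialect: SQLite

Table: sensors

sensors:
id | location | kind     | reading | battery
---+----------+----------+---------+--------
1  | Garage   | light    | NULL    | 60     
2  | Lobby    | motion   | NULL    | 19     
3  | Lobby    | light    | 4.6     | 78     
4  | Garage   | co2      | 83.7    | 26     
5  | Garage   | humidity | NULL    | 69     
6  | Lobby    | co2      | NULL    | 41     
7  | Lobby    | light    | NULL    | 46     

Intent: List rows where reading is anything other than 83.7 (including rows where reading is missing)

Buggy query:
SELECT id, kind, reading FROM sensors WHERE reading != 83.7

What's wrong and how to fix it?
Bug: 'reading != 83.7' is unknown when reading is NULL, so NULL rows are silently excluded

Fix: Add an explicit OR reading IS NULL to include the missing-value rows

Corrected query:
SELECT id, kind, reading FROM sensors WHERE reading != 83.7 OR reading IS NULL

Result:
id | kind     | reading
---+----------+--------
1  | light    | NULL   
2  | motion   | NULL   
3  | light    | 4.6    
5  | humidity | NULL   
6  | co2      | NULL   
7  | light    | NULL   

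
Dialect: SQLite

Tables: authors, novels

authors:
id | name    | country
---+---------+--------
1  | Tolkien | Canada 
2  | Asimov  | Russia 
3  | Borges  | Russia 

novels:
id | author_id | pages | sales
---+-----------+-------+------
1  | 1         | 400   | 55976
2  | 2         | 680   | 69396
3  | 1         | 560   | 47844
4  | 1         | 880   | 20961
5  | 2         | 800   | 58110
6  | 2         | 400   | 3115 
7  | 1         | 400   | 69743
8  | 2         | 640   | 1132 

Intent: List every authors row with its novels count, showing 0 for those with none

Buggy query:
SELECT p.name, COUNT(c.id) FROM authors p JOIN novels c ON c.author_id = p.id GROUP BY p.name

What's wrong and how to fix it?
Bug: INNER JOIN drops authors rows that have no matching novels rows

Fix: Switch to LEFT JOIN to retain unmatched parent rows

Corrected query:
SELECT p.name, COUNT(c.id) FROM authors p LEFT JOIN novels c ON c.author_id = p.id GROUP BY p.name

Result:
name    | COUNT(c.id)
--------+------------
Asimov  | 4          
Borges  | 0          
Tolkien | 4          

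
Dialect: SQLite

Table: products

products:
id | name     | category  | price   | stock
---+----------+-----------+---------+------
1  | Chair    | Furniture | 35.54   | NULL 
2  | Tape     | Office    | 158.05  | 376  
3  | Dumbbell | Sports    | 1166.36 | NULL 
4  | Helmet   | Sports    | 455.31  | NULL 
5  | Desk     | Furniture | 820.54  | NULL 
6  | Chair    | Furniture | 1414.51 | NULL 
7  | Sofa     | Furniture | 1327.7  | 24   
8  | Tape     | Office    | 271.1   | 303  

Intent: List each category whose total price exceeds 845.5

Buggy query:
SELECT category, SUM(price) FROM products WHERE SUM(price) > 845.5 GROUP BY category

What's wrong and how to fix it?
Bug: WHERE runs before GROUP BY, so aggregates aren't available there

Fix: Use HAVING (which filters groups after aggregation) instead of WHERE

Corrected query:
SELECT category, SUM(price) FROM products GROUP BY category HAVING SUM(price) > 845.5

Result:
category  | SUM(price)
----------+-----------
Furniture | 3598.29   
Sports    | 1621.67   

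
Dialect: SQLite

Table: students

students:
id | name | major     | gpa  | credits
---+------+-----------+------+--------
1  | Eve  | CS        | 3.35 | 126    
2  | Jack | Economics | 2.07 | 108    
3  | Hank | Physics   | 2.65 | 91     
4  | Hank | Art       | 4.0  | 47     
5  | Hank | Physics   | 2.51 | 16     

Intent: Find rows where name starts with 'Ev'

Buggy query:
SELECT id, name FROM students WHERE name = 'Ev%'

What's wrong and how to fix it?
Bug: '=' compares the literal string including the % character; pattern matching needs LIKE

Fix: Use LIKE for wildcard pattern matching

Corrected query:
SELECT id, name FROM students WHERE name LIKE 'Ev%'

Result:
id | name
---+-----
1  | Eve 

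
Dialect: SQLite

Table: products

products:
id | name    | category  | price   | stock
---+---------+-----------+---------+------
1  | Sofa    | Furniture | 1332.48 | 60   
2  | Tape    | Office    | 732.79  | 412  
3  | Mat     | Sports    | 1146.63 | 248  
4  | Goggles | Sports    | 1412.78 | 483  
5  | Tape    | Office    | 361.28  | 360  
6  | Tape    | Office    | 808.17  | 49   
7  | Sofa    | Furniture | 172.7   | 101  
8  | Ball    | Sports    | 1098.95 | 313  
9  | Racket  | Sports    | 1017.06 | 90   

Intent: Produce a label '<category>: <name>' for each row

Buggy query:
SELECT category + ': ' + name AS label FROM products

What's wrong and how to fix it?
Bug: '+' is numeric addition; on text columns SQLite converts them to 0 instead of concatenating

Fix: Use the || operator for string concatenation

Corrected query:
SELECT category || ': ' || name AS label FROM products

Result:
label          
---------------
Furniture: Sofa
Office: Tape   
Sports: Mat    
Sports: Goggles
Office: Tape   
Office: Tape   
Furniture: Sofa
Sports: Ball   
Sports: Racket 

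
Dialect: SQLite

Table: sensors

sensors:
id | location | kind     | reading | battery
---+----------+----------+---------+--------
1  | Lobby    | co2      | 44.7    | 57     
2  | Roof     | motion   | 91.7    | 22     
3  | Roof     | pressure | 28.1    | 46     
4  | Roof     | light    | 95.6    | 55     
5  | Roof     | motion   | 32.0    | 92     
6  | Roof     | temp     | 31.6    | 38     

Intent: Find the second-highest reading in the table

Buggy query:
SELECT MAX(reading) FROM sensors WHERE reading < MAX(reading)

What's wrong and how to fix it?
Bug: The inner MAX is an aggregate inside WHERE, which is not allowed

Fix: Put the inner MAX in a scalar subquery

Corrected query:
SELECT MAX(reading) FROM sensors WHERE reading < (SELECT MAX(reading) FROM sensors)

Result:
MAX(reading)
------------
91.7        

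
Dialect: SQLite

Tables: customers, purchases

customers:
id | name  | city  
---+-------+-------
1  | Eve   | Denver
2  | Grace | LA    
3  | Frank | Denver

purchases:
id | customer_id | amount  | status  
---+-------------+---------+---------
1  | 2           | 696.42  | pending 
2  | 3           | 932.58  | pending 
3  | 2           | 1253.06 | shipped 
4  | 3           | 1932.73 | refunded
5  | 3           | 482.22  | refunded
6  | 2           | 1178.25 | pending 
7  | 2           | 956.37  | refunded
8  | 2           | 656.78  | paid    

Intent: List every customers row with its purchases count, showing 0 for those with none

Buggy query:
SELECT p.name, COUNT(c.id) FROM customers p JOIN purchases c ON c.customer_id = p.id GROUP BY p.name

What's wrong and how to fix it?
Bug: INNER JOIN drops customers rows that have no matching purchases rows

Fix: Use LEFT JOIN so parents without children still appear (COUNT(c.id) gives 0)

Corrected query:
SELECT p.name, COUNT(c.id) FROM customers p LEFT JOIN purchases c ON c.customer_id = p.id GROUP BY p.name

Result:
name  | COUNT(c.id)
------+------------
Eve   | 0          
Frank | 3          
Grace | 5          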